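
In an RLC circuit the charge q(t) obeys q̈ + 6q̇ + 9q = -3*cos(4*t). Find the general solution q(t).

q = -72*sin(4*t)/625 + 21*cos(4*t)/625 + C1*exp(-3*t) + C2*t*exp(-3*t)

Characteristic equation r² + 6r + 9 = 0 has discriminant (6)² - 4·(9) = 0, so r = -3 is a repeated root.
Hence q_h = (C1 + C2*t)*exp(-3*t).
Try q_p = A*cos(4*t) + B*sin(4*t). Substituting and equating the coefficients of cos(4t) and sin(4t) gives A = 21/625, B = -72/625, so q_p = -72*sin(4*t)/625 + 21*cos(4*t)/625.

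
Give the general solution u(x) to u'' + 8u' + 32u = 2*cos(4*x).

Characteristic equation r² + 8r + 32 = 0 has discriminant (8)² - 4·(32) = -64 < 0, so r = -4 ± 4i.
Hence u_h = C1*cos(4*x)*exp(-4*x) + C2*exp(-4*x)*sin(4*x).
Try u_p = A*cos(4*x) + B*sin(4*x). Substituting and equating the coefficients of cos(4x) and sin(4x) gives A = 1/40, B = 1/20, so u_p = sin(4*x)/20 + cos(4*x)/40.

u = sin(4*x)/20 + cos(4*x)/40 + C1*cos(4*x)*exp(-4*x) + C2*exp(-4*x)*sin(4*x)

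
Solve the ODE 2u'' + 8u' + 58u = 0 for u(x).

u = C1*cos(5*x)*exp(-2*x) + C2*exp(-2*x)*sin(5*x)

Divide through by 2: u'' + 4u' + 29u = 0.
Characteristic equation r² + 4r + 29 = 0 has discriminant (4)² - 4·(29) = -100 < 0, so r = -2 ± 5i.
Hence u_h = C1*cos(5*x)*exp(-2*x) + C2*exp(-2*x)*sin(5*x).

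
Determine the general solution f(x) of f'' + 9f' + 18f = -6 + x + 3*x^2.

Characteristic equation r² + 9r + 18 = 0 factors as (r + 6)(r + 3) = 0, so r = -6, -3.
Hence f_h = C1*exp(-6*x) + C2*exp(-3*x).
For the particular solution try f_p = A0 + A1*x + A2*x^2. Substituting and matching coefficients of each power of x gives A0 = -8/27, A1 = -1/9, A2 = 1/6, so f_p = -8/27 - x/9 + x^2/6.

f = -8/27 - x/9 + x**2/6 + C1*exp(-6*x) + C2*exp(-3*x)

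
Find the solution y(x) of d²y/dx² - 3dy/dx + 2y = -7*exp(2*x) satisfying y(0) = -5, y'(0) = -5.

y = -12*exp(x) + 7*exp(2*x) - 7*x*exp(2*x)

Characteristic equation r² - 3r + 2 = 0 factors as (r - 1)(r - 2) = 0, so r = 1, 2.
Hence y_h = C1*exp(x) + C2*exp(2*x).
Since exp(2*x) solves the homogeneous equation (r = 2 is a root of multiplicity 1), multiply the trial by x. Try y_p = A*x*exp(2*x). Substituting into the equation and dividing by exp(2*x) gives A = -7, so y_p = -7*x*exp(2*x).
General solution: y = C1*exp(x) + C2*exp(2*x) - 7*x*exp(2*x).
Apply the initial conditions: y(0) = C1 + C2 = -5 and y'(0) = -7 + C1 + 2*C2 = -5. Solving gives C1 = -12, C2 = 7.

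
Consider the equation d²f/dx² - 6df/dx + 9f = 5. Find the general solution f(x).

Characteristic equation r² - 6r + 9 = 0 has discriminant (-6)² - 4·(9) = 0, so r = 3 is a repeated root.
Hence f_h = (C1 + C2*x)*exp(3*x).
For the particular solution try f_p = A0. Substituting and matching coefficients of each power of x gives A0 = 5/9, so f_p = 5/9.

f = 5/9 + C1*exp(3*x) + C2*x*exp(3*x)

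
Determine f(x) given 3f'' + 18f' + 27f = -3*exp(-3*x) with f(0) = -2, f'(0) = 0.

f = -2*exp(-3*x) - 6*x*exp(-3*x) - x**2*exp(-3*x)/2

Divide through by 3: f'' + 6f' + 9f = -exp(-3*x).
Characteristic equation r² + 6r + 9 = 0 has discriminant (6)² - 4·(9) = 0, so r = -3 is a repeated root.
Hence f_h = (C1 + C2*x)*exp(-3*x).
Since exp(-3*x) solves the homogeneous equation (r = -3 is a root of multiplicity 2), multiply the trial by x^2. Try f_p = A*x^2*exp(-3*x). Substituting into the equation and dividing by exp(-3*x) gives A = -1/2, so f_p = -x^2*exp(-3*x)/2.
General solution: f = C1*exp(-3*x) - x^2*exp(-3*x)/2 + C2*x*exp(-3*x).
Apply the initial conditions: f(0) = C1 = -2 and f'(0) = C2 - 3*C1 = 0. Solving gives C1 = -2, C2 = -6.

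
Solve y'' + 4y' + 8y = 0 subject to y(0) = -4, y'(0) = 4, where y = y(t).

y = -4*cos(2*t)*exp(-2*t) - 2*exp(-2*t)*sin(2*t)

Characteristic equation r² + 4r + 8 = 0 has discriminant (4)² - 4·(8) = -16 < 0, so r = -2 ± 2i.
Hence y_h = C1*cos(2*t)*exp(-2*t) + C2*exp(-2*t)*sin(2*t).
Apply the initial conditions: y(0) = C1 = -4 and y'(0) = -2*C1 + 2*C2 = 4. Solving gives C1 = -4, C2 = -2.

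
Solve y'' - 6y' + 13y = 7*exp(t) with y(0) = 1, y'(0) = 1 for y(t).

Characteristic equation r² - 6r + 13 = 0 has discriminant (-6)² - 4·(13) = -16 < 0, so r = 3 ± 2i.
Hence y_h = C1*cos(2*t)*exp(3*t) + C2*exp(3*t)*sin(2*t).
Try y_p = A*exp(t). Substituting into the equation and dividing by exp(t) gives A = 7/8, so y_p = 7*exp(t)/8.
General solution: y = 7*exp(t)/8 + C1*cos(2*t)*exp(3*t) + C2*exp(3*t)*sin(2*t).
Apply the initial conditions: y(0) = 7/8 + C1 = 1 and y'(0) = 7/8 + 2*C2 + 3*C1 = 1. Solving gives C1 = 1/8, C2 = -1/8.

y = 7*exp(t)/8 - exp(3*t)*sin(2*t)/8 + cos(2*t)*exp(3*t)/8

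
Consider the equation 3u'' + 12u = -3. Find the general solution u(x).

u = -1/4 + C1*cos(2*x) + C2*sin(2*x)

Divide through by 3: u'' + 4u = -1.
Characteristic equation r² + 4 = 0 has discriminant (0)² - 4·(4) = -16 < 0, so r = ± 2i.
Hence u_h = C1*cos(2*x) + C2*sin(2*x).
For the particular solution try u_p = A0. Substituting and matching coefficients of each power of x gives A0 = -1/4, so u_p = -1/4.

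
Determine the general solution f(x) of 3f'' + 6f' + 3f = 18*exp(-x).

Divide through by 3: f'' + 2f' + f = 6*exp(-x).
Characteristic equation r² + 2r + 1 = 0 has discriminant (2)² - 4·(1) = 0, so r = -1 is a repeated root.
Hence f_h = (C1 + C2*x)*exp(-x).
Since exp(-x) solves the homogeneous equation (r = -1 is a root of multiplicity 2), multiply the trial by x^2. Try f_p = A*x^2*exp(-x). Substituting into the equation and dividing by exp(-x) gives A = 3, so f_p = 3*x^2*exp(-x).

f = C1*exp(-x) + 3*x**2*exp(-x) + C2*x*exp(-x)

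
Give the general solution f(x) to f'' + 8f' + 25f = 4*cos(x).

f = sin(x)/20 + 3*cos(x)/20 + C1*cos(3*x)*exp(-4*x) + C2*exp(-4*x)*sin(3*x)

Characteristic equation r² + 8r + 25 = 0 has discriminant (8)² - 4·(25) = -36 < 0, so r = -4 ± 3i.
Hence f_h = C1*cos(3*x)*exp(-4*x) + C2*exp(-4*x)*sin(3*x).
Try f_p = A*cos(x) + B*sin(x). Substituting and equating the coefficients of cos(x) and sin(x) gives A = 3/20, B = 1/20, so f_p = sin(x)/20 + 3*cos(x)/20.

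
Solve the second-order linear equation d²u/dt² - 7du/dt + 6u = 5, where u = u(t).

u = 5/6 + C1*exp(t) + C2*exp(6*t)

Characteristic equation r² - 7r + 6 = 0 factors as (r - 1)(r - 6) = 0, so r = 1, 6.
Hence u_h = C1*exp(t) + C2*exp(6*t).
For the particular solution try u_p = A0. Substituting and matching coefficients of each power of t gives A0 = 5/6, so u_p = 5/6.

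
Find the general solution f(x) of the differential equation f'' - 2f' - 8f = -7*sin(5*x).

f = -70*cos(5*x)/1189 + 231*sin(5*x)/1189 + C1*exp(4*x) + C2*exp(-2*x)

Characteristic equation r² - 2r - 8 = 0 factors as (r - 4)(r + 2) = 0, so r = 4, -2.
Hence f_h = C1*exp(4*x) + C2*exp(-2*x).
Try f_p = A*cos(5*x) + B*sin(5*x). Substituting and equating the coefficients of cos(5x) and sin(5x) gives A = -70/1189, B = 231/1189, so f_p = -70*cos(5*x)/1189 + 231*sin(5*x)/1189.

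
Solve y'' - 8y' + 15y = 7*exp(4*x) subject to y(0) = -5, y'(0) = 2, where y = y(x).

y = -10*exp(3*x) - 7*exp(4*x) + 12*exp(5*x)

Characteristic equation r² - 8r + 15 = 0 factors as (r - 3)(r - 5) = 0, so r = 3, 5.
Hence y_h = C1*exp(3*x) + C2*exp(5*x).
Try y_p = A*exp(4*x). Substituting into the equation and dividing by exp(4*x) gives A = -7, so y_p = -7*exp(4*x).
General solution: y = -7*exp(4*x) + C1*exp(3*x) + C2*exp(5*x).
Apply the initial conditions: y(0) = -7 + C1 + C2 = -5 and y'(0) = -28 + 3*C1 + 5*C2 = 2. Solving gives C1 = -10, C2 = 12.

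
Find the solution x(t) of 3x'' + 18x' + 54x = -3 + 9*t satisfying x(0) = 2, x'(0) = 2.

Divide through by 3: x'' + 6x' + 18x = -1 + 3*t.
Characteristic equation r² + 6r + 18 = 0 has discriminant (6)² - 4·(18) = -36 < 0, so r = -3 ± 3i.
Hence x_h = C1*cos(3*t)*exp(-3*t) + C2*exp(-3*t)*sin(3*t).
For the particular solution try x_p = A0 + A1*t. Substituting and matching coefficients of each power of t gives A0 = -1/9, A1 = 1/6, so x_p = -1/9 + t/6.
General solution: x = -1/9 + t/6 + C1*cos(3*t)*exp(-3*t) + C2*exp(-3*t)*sin(3*t).
Apply the initial conditions: x(0) = -1/9 + C1 = 2 and x'(0) = 1/6 - 3*C1 + 3*C2 = 2. Solving gives C1 = 19/9, C2 = 49/18.

x = -1/9 + t/6 + 19*cos(3*t)*exp(-3*t)/9 + 49*exp(-3*t)*sin(3*t)/18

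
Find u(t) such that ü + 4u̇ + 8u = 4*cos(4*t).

u = -cos(4*t)/10 + sin(4*t)/5 + C1*cos(2*t)*exp(-2*t) + C2*exp(-2*t)*sin(2*t)

Characteristic equation r² + 4r + 8 = 0 has discriminant (4)² - 4·(8) = -16 < 0, so r = -2 ± 2i.
Hence u_h = C1*cos(2*t)*exp(-2*t) + C2*exp(-2*t)*sin(2*t).
Try u_p = A*cos(4*t) + B*sin(4*t). Substituting and equating the coefficients of cos(4t) and sin(4t) gives A = -1/10, B = 1/5, so u_p = -cos(4*t)/10 + sin(4*t)/5.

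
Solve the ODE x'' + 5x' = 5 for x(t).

x = C2 + t + C1*exp(-5*t)

Characteristic equation r² + 5r = 0 factors as (r + 5)r = 0, so r = -5, 0.
Hence x_h = C1*exp(-5*t) + C2.
Since 0 is a characteristic root (multiplicity 1), multiply the polynomial trial by t: try x_p = A0*t. Substituting and matching coefficients of each power of t gives A0 = 1, so x_p = t.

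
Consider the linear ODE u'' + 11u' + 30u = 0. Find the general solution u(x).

Characteristic equation r² + 11r + 30 = 0 factors as (r + 5)(r + 6) = 0, so r = -5, -6.
Hence u_h = C1*exp(-5*x) + C2*exp(-6*x).

u = C1*exp(-5*x) + C2*exp(-6*x)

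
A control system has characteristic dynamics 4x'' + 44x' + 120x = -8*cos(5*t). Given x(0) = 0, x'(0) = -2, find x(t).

x = -11*sin(5*t)/305 - 9*exp(-5*t)/5 - cos(5*t)/305 + 110*exp(-6*t)/61

Divide through by 4: x'' + 11x' + 30x = -2*cos(5*t).
Characteristic equation r² + 11r + 30 = 0 factors as (r + 6)(r + 5) = 0, so r = -6, -5.
Hence x_h = C1*exp(-6*t) + C2*exp(-5*t).
Try x_p = A*cos(5*t) + B*sin(5*t). Substituting and equating the coefficients of cos(5t) and sin(5t) gives A = -1/305, B = -11/305, so x_p = -11*sin(5*t)/305 - cos(5*t)/305.
General solution: x = -11*sin(5*t)/305 - cos(5*t)/305 + C1*exp(-6*t) + C2*exp(-5*t).
Apply the initial conditions: x(0) = -1/305 + C1 + C2 = 0 and x'(0) = -11/61 - 6*C1 - 5*C2 = -2. Solving gives C1 = 110/61, C2 = -9/5.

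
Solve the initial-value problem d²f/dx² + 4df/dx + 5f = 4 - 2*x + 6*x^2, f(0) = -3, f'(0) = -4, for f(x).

Characteristic equation r² + 4r + 5 = 0 has discriminant (4)² - 4·(5) = -4 < 0, so r = -2 ± i.
Hence f_h = C1*cos(x)*exp(-2*x) + C2*exp(-2*x)*sin(x).
For the particular solution try f_p = A0 + A1*x + A2*x^2. Substituting and matching coefficients of each power of x gives A0 = 272/125, A1 = -58/25, A2 = 6/5, so f_p = 272/125 - 58*x/25 + 6*x^2/5.
General solution: f = 272/125 - 58*x/25 + 6*x^2/5 + C1*cos(x)*exp(-2*x) + C2*exp(-2*x)*sin(x).
Apply the initial conditions: f(0) = 272/125 + C1 = -3 and f'(0) = -58/25 + C2 - 2*C1 = -4. Solving gives C1 = -647/125, C2 = -1504/125.

f = 272/125 - 58*x/25 + 6*x**2/5 - 1504*exp(-2*x)*sin(x)/125 - 647*cos(x)*exp(-2*x)/125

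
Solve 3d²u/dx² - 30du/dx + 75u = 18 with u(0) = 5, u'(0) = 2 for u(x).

Divide through by 3: u'' - 10u' + 25u = 6.
Characteristic equation r² - 10r + 25 = 0 has discriminant (-10)² - 4·(25) = 0, so r = 5 is a repeated root.
Hence u_h = (C1 + C2*x)*exp(5*x).
For the particular solution try u_p = A0. Substituting and matching coefficients of each power of x gives A0 = 6/25, so u_p = 6/25.
General solution: u = 6/25 + C1*exp(5*x) + C2*x*exp(5*x).
Apply the initial conditions: u(0) = 6/25 + C1 = 5 and u'(0) = C2 + 5*C1 = 2. Solving gives C1 = 119/25, C2 = -109/5.

u = 6/25 + 119*exp(5*x)/25 - 109*x*exp(5*x)/5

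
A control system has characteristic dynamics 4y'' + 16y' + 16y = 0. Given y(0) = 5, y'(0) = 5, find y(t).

Divide through by 4: y'' + 4y' + 4y = 0.
Characteristic equation r² + 4r + 4 = 0 has discriminant (4)² - 4·(4) = 0, so r = -2 is a repeated root.
Hence y_h = (C1 + C2*t)*exp(-2*t).
Apply the initial conditions: y(0) = C1 = 5 and y'(0) = C2 - 2*C1 = 5. Solving gives C1 = 5, C2 = 15.

y = 5*exp(-2*t) + 15*t*exp(-2*t)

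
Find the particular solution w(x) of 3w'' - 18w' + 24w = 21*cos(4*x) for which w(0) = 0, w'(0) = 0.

w = -21*sin(4*x)/80 - 7*exp(2*x)/20 - 7*cos(4*x)/80 + 7*exp(4*x)/16

Divide through by 3: w'' - 6w' + 8w = 7*cos(4*x).
Characteristic equation r² - 6r + 8 = 0 factors as (r - 2)(r - 4) = 0, so r = 2, 4.
Hence w_h = C1*exp(2*x) + C2*exp(4*x).
Try w_p = A*cos(4*x) + B*sin(4*x). Substituting and equating the coefficients of cos(4x) and sin(4x) gives A = -7/80, B = -21/80, so w_p = -21*sin(4*x)/80 - 7*cos(4*x)/80.
General solution: w = -21*sin(4*x)/80 - 7*cos(4*x)/80 + C1*exp(2*x) + C2*exp(4*x).
Apply the initial conditions: w(0) = -7/80 + C1 + C2 = 0 and w'(0) = -21/20 + 2*C1 + 4*C2 = 0. Solving gives C1 = -7/20, C2 = 7/16.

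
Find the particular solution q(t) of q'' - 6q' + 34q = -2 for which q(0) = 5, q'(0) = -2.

Characteristic equation r² - 6r + 34 = 0 has discriminant (-6)² - 4·(34) = -100 < 0, so r = 3 ± 5i.
Hence q_h = C1*cos(5*t)*exp(3*t) + C2*exp(3*t)*sin(5*t).
For the particular solution try q_p = A0. Substituting and matching coefficients of each power of t gives A0 = -1/17, so q_p = -1/17.
General solution: q = -1/17 + C1*cos(5*t)*exp(3*t) + C2*exp(3*t)*sin(5*t).
Apply the initial conditions: q(0) = -1/17 + C1 = 5 and q'(0) = 3*C1 + 5*C2 = -2. Solving gives C1 = 86/17, C2 = -292/85.

q = -1/17 - 292*exp(3*t)*sin(5*t)/85 + 86*cos(5*t)*exp(3*t)/17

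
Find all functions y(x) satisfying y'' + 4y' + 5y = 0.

Characteristic equation r² + 4r + 5 = 0 has discriminant (4)² - 4·(5) = -4 < 0, so r = -2 ± i.
Hence y_h = C1*cos(x)*exp(-2*x) + C2*exp(-2*x)*sin(x).

y = C1*cos(x)*exp(-2*x) + C2*exp(-2*x)*sin(x)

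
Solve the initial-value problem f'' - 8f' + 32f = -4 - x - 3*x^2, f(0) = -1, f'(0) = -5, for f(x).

Characteristic equation r² - 8r + 32 = 0 has discriminant (-8)² - 4·(32) = -64 < 0, so r = 4 ± 4i.
Hence f_h = C1*cos(4*x)*exp(4*x) + C2*exp(4*x)*sin(4*x).
For the particular solution try f_p = A0 + A1*x + A2*x^2. Substituting and matching coefficients of each power of x gives A0 = -71/512, A1 = -5/64, A2 = -3/32, so f_p = -71/512 - 5*x/64 - 3*x^2/32.
General solution: f = -71/512 - 5*x/64 - 3*x^2/32 + C1*cos(4*x)*exp(4*x) + C2*exp(4*x)*sin(4*x).
Apply the initial conditions: f(0) = -71/512 + C1 = -1 and f'(0) = -5/64 + 4*C1 + 4*C2 = -5. Solving gives C1 = -441/512, C2 = -189/512.

f = -71/512 - 5*x/64 - 3*x**2/32 - 441*cos(4*x)*exp(4*x)/512 - 189*exp(4*x)*sin(4*x)/512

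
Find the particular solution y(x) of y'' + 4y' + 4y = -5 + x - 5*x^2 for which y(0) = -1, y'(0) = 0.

Characteristic equation r² + 4r + 4 = 0 has discriminant (4)² - 4·(4) = 0, so r = -2 is a repeated root.
Hence y_h = (C1 + C2*x)*exp(-2*x).
For the particular solution try y_p = A0 + A1*x + A2*x^2. Substituting and matching coefficients of each power of x gives A0 = -27/8, A1 = 11/4, A2 = -5/4, so y_p = -27/8 - 5*x^2/4 + 11*x/4.
General solution: y = -27/8 - 5*x^2/4 + 11*x/4 + C1*exp(-2*x) + C2*x*exp(-2*x).
Apply the initial conditions: y(0) = -27/8 + C1 = -1 and y'(0) = 11/4 + C2 - 2*C1 = 0. Solving gives C1 = 19/8, C2 = 2.

y = -27/8 - 5*x**2/4 + 11*x/4 + 19*exp(-2*x)/8 + 2*x*exp(-2*x)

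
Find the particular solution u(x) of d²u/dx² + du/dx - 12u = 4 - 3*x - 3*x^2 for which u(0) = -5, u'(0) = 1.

u = -77/288 - 477*exp(-4*x)/224 - 164*exp(3*x)/63 + x**2/4 + 7*x/24

Characteristic equation r² + r - 12 = 0 factors as (r + 4)(r - 3) = 0, so r = -4, 3.
Hence u_h = C1*exp(-4*x) + C2*exp(3*x).
For the particular solution try u_p = A0 + A1*x + A2*x^2. Substituting and matching coefficients of each power of x gives A0 = -77/288, A1 = 7/24, A2 = 1/4, so u_p = -77/288 + x^2/4 + 7*x/24.
General solution: u = -77/288 + x^2/4 + 7*x/24 + C1*exp(-4*x) + C2*exp(3*x).
Apply the initial conditions: u(0) = -77/288 + C1 + C2 = -5 and u'(0) = 7/24 - 4*C1 + 3*C2 = 1. Solving gives C1 = -477/224, C2 = -164/63.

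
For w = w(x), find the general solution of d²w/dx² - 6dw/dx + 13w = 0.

w = C1*cos(2*x)*exp(3*x) + C2*exp(3*x)*sin(2*x)

Characteristic equation r² - 6r + 13 = 0 has discriminant (-6)² - 4·(13) = -16 < 0, so r = 3 ± 2i.
Hence w_h = C1*cos(2*x)*exp(3*x) + C2*exp(3*x)*sin(2*x).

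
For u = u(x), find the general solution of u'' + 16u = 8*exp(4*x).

Characteristic equation r² + 16 = 0 has discriminant (0)² - 4·(16) = -64 < 0, so r = ± 4i.
Hence u_h = C1*cos(4*x) + C2*sin(4*x).
Try u_p = A*exp(4*x). Substituting into the equation and dividing by exp(4*x) gives A = 1/4, so u_p = exp(4*x)/4.

u = exp(4*x)/4 + C1*cos(4*x) + C2*sin(4*x)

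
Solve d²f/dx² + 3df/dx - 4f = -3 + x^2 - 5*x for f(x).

f = 41/32 - x**2/4 + 7*x/8 + C1*exp(x) + C2*exp(-4*x)

Characteristic equation r² + 3r - 4 = 0 factors as (r - 1)(r + 4) = 0, so r = 1, -4.
Hence f_h = C1*exp(x) + C2*exp(-4*x).
For the particular solution try f_p = A0 + A1*x + A2*x^2. Substituting and matching coefficients of each power of x gives A0 = 41/32, A1 = 7/8, A2 = -1/4, so f_p = 41/32 - x^2/4 + 7*x/8.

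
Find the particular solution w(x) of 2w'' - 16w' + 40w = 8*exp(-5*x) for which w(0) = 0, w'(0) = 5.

w = 4*exp(-5*x)/85 - 4*cos(2*x)*exp(4*x)/85 + 461*exp(4*x)*sin(2*x)/170

Divide through by 2: w'' - 8w' + 20w = 4*exp(-5*x).
Characteristic equation r² - 8r + 20 = 0 has discriminant (-8)² - 4·(20) = -16 < 0, so r = 4 ± 2i.
Hence w_h = C1*cos(2*x)*exp(4*x) + C2*exp(4*x)*sin(2*x).
Try w_p = A*exp(-5*x). Substituting into the equation and dividing by exp(-5*x) gives A = 4/85, so w_p = 4*exp(-5*x)/85.
General solution: w = 4*exp(-5*x)/85 + C1*cos(2*x)*exp(4*x) + C2*exp(4*x)*sin(2*x).
Apply the initial conditions: w(0) = 4/85 + C1 = 0 and w'(0) = -4/17 + 2*C2 + 4*C1 = 5. Solving gives C1 = -4/85, C2 = 461/170.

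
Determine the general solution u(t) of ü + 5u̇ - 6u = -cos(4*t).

Characteristic equation r² + 5r - 6 = 0 factors as (r + 6)(r - 1) = 0, so r = -6, 1.
Hence u_h = C1*exp(-6*t) + C2*exp(t).
Try u_p = A*cos(4*t) + B*sin(4*t). Substituting and equating the coefficients of cos(4t) and sin(4t) gives A = 11/442, B = -5/221, so u_p = -5*sin(4*t)/221 + 11*cos(4*t)/442.

u = -5*sin(4*t)/221 + 11*cos(4*t)/442 + C1*exp(-6*t) + C2*exp(t)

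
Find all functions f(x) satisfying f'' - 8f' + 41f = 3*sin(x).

Characteristic equation r² - 8r + 41 = 0 has discriminant (-8)² - 4·(41) = -100 < 0, so r = 4 ± 5i.
Hence f_h = C1*cos(5*x)*exp(4*x) + C2*exp(4*x)*sin(5*x).
Try f_p = A*cos(x) + B*sin(x). Substituting and equating the coefficients of cos(x) and sin(x) gives A = 3/208, B = 15/208, so f_p = 3*cos(x)/208 + 15*sin(x)/208.

f = 3*cos(x)/208 + 15*sin(x)/208 + C1*cos(5*x)*exp(4*x) + C2*exp(4*x)*sin(5*x)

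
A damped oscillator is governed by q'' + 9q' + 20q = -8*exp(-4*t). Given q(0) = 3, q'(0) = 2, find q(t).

Characteristic equation r² + 9r + 20 = 0 factors as (r + 5)(r + 4) = 0, so r = -5, -4.
Hence q_h = C1*exp(-5*t) + C2*exp(-4*t).
Since exp(-4*t) solves the homogeneous equation (r = -4 is a root of multiplicity 1), multiply the trial by t. Try q_p = A*t*exp(-4*t). Substituting into the equation and dividing by exp(-4*t) gives A = -8, so q_p = -8*t*exp(-4*t).
General solution: q = C1*exp(-5*t) + C2*exp(-4*t) - 8*t*exp(-4*t).
Apply the initial conditions: q(0) = C1 + C2 = 3 and q'(0) = -8 - 5*C1 - 4*C2 = 2. Solving gives C1 = -22, C2 = 25.

q = -22*exp(-5*t) + 25*exp(-4*t) - 8*t*exp(-4*t)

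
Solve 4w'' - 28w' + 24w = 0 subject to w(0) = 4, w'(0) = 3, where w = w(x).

Divide through by 4: w'' - 7w' + 6w = 0.
Characteristic equation r² - 7r + 6 = 0 factors as (r - 1)(r - 6) = 0, so r = 1, 6.
Hence w_h = C1*exp(x) + C2*exp(6*x).
Apply the initial conditions: w(0) = C1 + C2 = 4 and w'(0) = C1 + 6*C2 = 3. Solving gives C1 = 21/5, C2 = -1/5.

w = -exp(6*x)/5 + 21*exp(x)/5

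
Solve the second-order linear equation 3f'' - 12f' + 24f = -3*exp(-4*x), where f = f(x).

Divide through by 3: f'' - 4f' + 8f = -exp(-4*x).
Characteristic equation r² - 4r + 8 = 0 has discriminant (-4)² - 4·(8) = -16 < 0, so r = 2 ± 2i.
Hence f_h = C1*cos(2*x)*exp(2*x) + C2*exp(2*x)*sin(2*x).
Try f_p = A*exp(-4*x). Substituting into the equation and dividing by exp(-4*x) gives A = -1/40, so f_p = -exp(-4*x)/40.

f = -exp(-4*x)/40 + C1*cos(2*x)*exp(2*x) + C2*exp(2*x)*sin(2*x)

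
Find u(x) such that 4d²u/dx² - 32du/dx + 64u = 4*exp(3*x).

u = C1*exp(4*x) + C2*x*exp(4*x) + exp(3*x)

Divide through by 4: u'' - 8u' + 16u = exp(3*x).
Characteristic equation r² - 8r + 16 = 0 has discriminant (-8)² - 4·(16) = 0, so r = 4 is a repeated root.
Hence u_h = (C1 + C2*x)*exp(4*x).
Try u_p = A*exp(3*x). Substituting into the equation and dividing by exp(3*x) gives A = 1, so u_p = exp(3*x).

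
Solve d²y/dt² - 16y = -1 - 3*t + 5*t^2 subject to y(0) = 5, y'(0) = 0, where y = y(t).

Characteristic equation r² - 16 = 0 factors as (r + 4)(r - 4) = 0, so r = -4, 4.
Hence y_h = C1*exp(-4*t) + C2*exp(4*t).
For the particular solution try y_p = A0 + A1*t + A2*t^2. Substituting and matching coefficients of each power of t gives A0 = 3/128, A1 = 3/16, A2 = -5/16, so y_p = 3/128 - 5*t^2/16 + 3*t/16.
General solution: y = 3/128 - 5*t^2/16 + 3*t/16 + C1*exp(-4*t) + C2*exp(4*t).
Apply the initial conditions: y(0) = 3/128 + C1 + C2 = 5 and y'(0) = 3/16 - 4*C1 + 4*C2 = 0. Solving gives C1 = 643/256, C2 = 631/256.

y = 3/128 - 5*t**2/16 + 3*t/16 + 631*exp(4*t)/256 + 643*exp(-4*t)/256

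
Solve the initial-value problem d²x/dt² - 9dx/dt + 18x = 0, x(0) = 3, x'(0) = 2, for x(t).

Characteristic equation r² - 9r + 18 = 0 factors as (r - 3)(r - 6) = 0, so r = 3, 6.
Hence x_h = C1*exp(3*t) + C2*exp(6*t).
Apply the initial conditions: x(0) = C1 + C2 = 3 and x'(0) = 3*C1 + 6*C2 = 2. Solving gives C1 = 16/3, C2 = -7/3.

x = -7*exp(6*t)/3 + 16*exp(3*t)/3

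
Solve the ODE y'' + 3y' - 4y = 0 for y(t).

y = C1*exp(-4*t) + C2*exp(t)

Characteristic equation r² + 3r - 4 = 0 factors as (r + 4)(r - 1) = 0, so r = -4, 1.
Hence y_h = C1*exp(-4*t) + C2*exp(t).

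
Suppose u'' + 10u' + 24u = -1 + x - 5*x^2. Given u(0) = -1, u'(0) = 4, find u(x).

Characteristic equation r² + 10r + 24 = 0 factors as (r + 4)(r + 6) = 0, so r = -4, -6.
Hence u_h = C1*exp(-4*x) + C2*exp(-6*x).
For the particular solution try u_p = A0 + A1*x + A2*x^2. Substituting and matching coefficients of each power of x gives A0 = -197/1728, A1 = 31/144, A2 = -5/24, so u_p = -197/1728 - 5*x^2/24 + 31*x/144.
General solution: u = -197/1728 - 5*x^2/24 + 31*x/144 + C1*exp(-4*x) + C2*exp(-6*x).
Apply the initial conditions: u(0) = -197/1728 + C1 + C2 = -1 and u'(0) = 31/144 - 6*C2 - 4*C1 = 4. Solving gives C1 = -49/64, C2 = -13/108.

u = -197/1728 - 49*exp(-4*x)/64 - 13*exp(-6*x)/108 - 5*x**2/24 + 31*x/144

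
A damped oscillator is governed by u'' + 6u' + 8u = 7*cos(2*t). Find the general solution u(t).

u = 7*cos(2*t)/40 + 21*sin(2*t)/40 + C1*exp(-4*t) + C2*exp(-2*t)

Characteristic equation r² + 6r + 8 = 0 factors as (r + 4)(r + 2) = 0, so r = -4, -2.
Hence u_h = C1*exp(-4*t) + C2*exp(-2*t).
Try u_p = A*cos(2*t) + B*sin(2*t). Substituting and equating the coefficients of cos(2t) and sin(2t) gives A = 7/40, B = 21/40, so u_p = 7*cos(2*t)/40 + 21*sin(2*t)/40.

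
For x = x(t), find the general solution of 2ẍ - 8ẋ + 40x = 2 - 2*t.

Divide through by 2: x'' - 4x' + 20x = 1 - t.
Characteristic equation r² - 4r + 20 = 0 has discriminant (-4)² - 4·(20) = -64 < 0, so r = 2 ± 4i.
Hence x_h = C1*cos(4*t)*exp(2*t) + C2*exp(2*t)*sin(4*t).
For the particular solution try x_p = A0 + A1*t. Substituting and matching coefficients of each power of t gives A0 = 1/25, A1 = -1/20, so x_p = 1/25 - t/20.

x = 1/25 - t/20 + C1*cos(4*t)*exp(2*t) + C2*exp(2*t)*sin(4*t)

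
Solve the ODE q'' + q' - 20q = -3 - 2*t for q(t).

q = 31/200 + t/10 + C1*exp(-5*t) + C2*exp(4*t)

Characteristic equation r² + r - 20 = 0 factors as (r + 5)(r - 4) = 0, so r = -5, 4.
Hence q_h = C1*exp(-5*t) + C2*exp(4*t).
For the particular solution try q_p = A0 + A1*t. Substituting and matching coefficients of each power of t gives A0 = 31/200, A1 = 1/10, so q_p = 31/200 + t/10.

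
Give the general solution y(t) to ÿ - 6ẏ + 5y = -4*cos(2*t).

Characteristic equation r² - 6r + 5 = 0 factors as (r - 1)(r - 5) = 0, so r = 1, 5.
Hence y_h = C1*exp(t) + C2*exp(5*t).
Try y_p = A*cos(2*t) + B*sin(2*t). Substituting and equating the coefficients of cos(2t) and sin(2t) gives A = -4/145, B = 48/145, so y_p = -4*cos(2*t)/145 + 48*sin(2*t)/145.

y = -4*cos(2*t)/145 + 48*sin(2*t)/145 + C1*exp(t) + C2*exp(5*t)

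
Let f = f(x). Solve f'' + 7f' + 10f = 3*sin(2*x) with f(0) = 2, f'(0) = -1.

f = -31*exp(-5*x)/29 - 21*cos(2*x)/116 + 9*sin(2*x)/116 + 13*exp(-2*x)/4

Characteristic equation r² + 7r + 10 = 0 factors as (r + 2)(r + 5) = 0, so r = -2, -5.
Hence f_h = C1*exp(-2*x) + C2*exp(-5*x).
Try f_p = A*cos(2*x) + B*sin(2*x). Substituting and equating the coefficients of cos(2x) and sin(2x) gives A = -21/116, B = 9/116, so f_p = -21*cos(2*x)/116 + 9*sin(2*x)/116.
General solution: f = -21*cos(2*x)/116 + 9*sin(2*x)/116 + C1*exp(-2*x) + C2*exp(-5*x).
Apply the initial conditions: f(0) = -21/116 + C1 + C2 = 2 and f'(0) = 9/58 - 5*C2 - 2*C1 = -1. Solving gives C1 = 13/4, C2 = -31/29.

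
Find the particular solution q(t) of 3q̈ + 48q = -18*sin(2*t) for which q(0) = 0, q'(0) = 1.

q = sin(4*t)/2 - sin(2*t)/2

Divide through by 3: q'' + 16q = -6*sin(2*t).
Characteristic equation r² + 16 = 0 has discriminant (0)² - 4·(16) = -64 < 0, so r = ± 4i.
Hence q_h = C1*cos(4*t) + C2*sin(4*t).
Try q_p = A*cos(2*t) + B*sin(2*t). Substituting and equating the coefficients of cos(2t) and sin(2t) gives A = 0, B = -1/2, so q_p = -sin(2*t)/2.
General solution: q = -sin(2*t)/2 + C1*cos(4*t) + C2*sin(4*t).
Apply the initial conditions: q(0) = C1 = 0 and q'(0) = -1 + 4*C2 = 1. Solving gives C1 = 0, C2 = 1/2.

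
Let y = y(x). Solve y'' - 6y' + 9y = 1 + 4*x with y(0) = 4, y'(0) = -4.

y = 11/27 + 4*x/9 + 97*exp(3*x)/27 - 137*x*exp(3*x)/9

Characteristic equation r² - 6r + 9 = 0 has discriminant (-6)² - 4·(9) = 0, so r = 3 is a repeated root.
Hence y_h = (C1 + C2*x)*exp(3*x).
For the particular solution try y_p = A0 + A1*x. Substituting and matching coefficients of each power of x gives A0 = 11/27, A1 = 4/9, so y_p = 11/27 + 4*x/9.
General solution: y = 11/27 + 4*x/9 + C1*exp(3*x) + C2*x*exp(3*x).
Apply the initial conditions: y(0) = 11/27 + C1 = 4 and y'(0) = 4/9 + C2 + 3*C1 = -4. Solving gives C1 = 97/27, C2 = -137/9.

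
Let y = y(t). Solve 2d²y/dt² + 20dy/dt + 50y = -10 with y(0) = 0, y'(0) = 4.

y = -1/5 + exp(-5*t)/5 + 5*t*exp(-5*t)

Divide through by 2: y'' + 10y' + 25y = -5.
Characteristic equation r² + 10r + 25 = 0 has discriminant (10)² - 4·(25) = 0, so r = -5 is a repeated root.
Hence y_h = (C1 + C2*t)*exp(-5*t).
For the particular solution try y_p = A0. Substituting and matching coefficients of each power of t gives A0 = -1/5, so y_p = -1/5.
General solution: y = -1/5 + C1*exp(-5*t) + C2*t*exp(-5*t).
Apply the initial conditions: y(0) = -1/5 + C1 = 0 and y'(0) = C2 - 5*C1 = 4. Solving gives C1 = 1/5, C2 = 5.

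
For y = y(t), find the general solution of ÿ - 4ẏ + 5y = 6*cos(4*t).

Characteristic equation r² - 4r + 5 = 0 has discriminant (-4)² - 4·(5) = -4 < 0, so r = 2 ± i.
Hence y_h = C1*cos(t)*exp(2*t) + C2*exp(2*t)*sin(t).
Try y_p = A*cos(4*t) + B*sin(4*t). Substituting and equating the coefficients of cos(4t) and sin(4t) gives A = -66/377, B = -96/377, so y_p = -96*sin(4*t)/377 - 66*cos(4*t)/377.

y = -96*sin(4*t)/377 - 66*cos(4*t)/377 + C1*cos(t)*exp(2*t) + C2*exp(2*t)*sin(t)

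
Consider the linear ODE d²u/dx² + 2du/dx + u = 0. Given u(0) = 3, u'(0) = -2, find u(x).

u = 3*exp(-x) + x*exp(-x)

Characteristic equation r² + 2r + 1 = 0 has discriminant (2)² - 4·(1) = 0, so r = -1 is a repeated root.
Hence u_h = (C1 + C2*x)*exp(-x).
Apply the initial conditions: u(0) = C1 = 3 and u'(0) = C2 - C1 = -2. Solving gives C1 = 3, C2 = 1.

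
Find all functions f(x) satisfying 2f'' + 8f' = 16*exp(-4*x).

Divide through by 2: f'' + 4f' = 8*exp(-4*x).
Characteristic equation r² + 4r = 0 factors as (r + 4)r = 0, so r = -4, 0.
Hence f_h = C1*exp(-4*x) + C2.
Since exp(-4*x) solves the homogeneous equation (r = -4 is a root of multiplicity 1), multiply the trial by x. Try f_p = A*x*exp(-4*x). Substituting into the equation and dividing by exp(-4*x) gives A = -2, so f_p = -2*x*exp(-4*x).

f = C2 + C1*exp(-4*x) - 2*x*exp(-4*x)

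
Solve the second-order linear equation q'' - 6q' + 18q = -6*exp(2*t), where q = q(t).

Characteristic equation r² - 6r + 18 = 0 has discriminant (-6)² - 4·(18) = -36 < 0, so r = 3 ± 3i.
Hence q_h = C1*cos(3*t)*exp(3*t) + C2*exp(3*t)*sin(3*t).
Try q_p = A*exp(2*t). Substituting into the equation and dividing by exp(2*t) gives A = -3/5, so q_p = -3*exp(2*t)/5.

q = -3*exp(2*t)/5 + C1*cos(3*t)*exp(3*t) + C2*exp(3*t)*sin(3*t)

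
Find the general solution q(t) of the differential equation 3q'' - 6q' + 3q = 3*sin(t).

q = cos(t)/2 + C1*exp(t) + C2*t*exp(t)

Divide through by 3: q'' - 2q' + q = sin(t).
Characteristic equation r² - 2r + 1 = 0 has discriminant (-2)² - 4·(1) = 0, so r = 1 is a repeated root.
Hence q_h = (C1 + C2*t)*exp(t).
Try q_p = A*cos(t) + B*sin(t). Substituting and equating the coefficients of cos(t) and sin(t) gives A = 1/2, B = 0, so q_p = cos(t)/2.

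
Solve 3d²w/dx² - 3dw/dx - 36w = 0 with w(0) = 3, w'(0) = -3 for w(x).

w = 6*exp(4*x)/7 + 15*exp(-3*x)/7

Divide through by 3: w'' - w' - 12w = 0.
Characteristic equation r² - r - 12 = 0 factors as (r + 3)(r - 4) = 0, so r = -3, 4.
Hence w_h = C1*exp(-3*x) + C2*exp(4*x).
Apply the initial conditions: w(0) = C1 + C2 = 3 and w'(0) = -3*C1 + 4*C2 = -3. Solving gives C1 = 15/7, C2 = 6/7.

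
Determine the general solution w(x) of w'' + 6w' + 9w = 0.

w = C1*exp(-3*x) + C2*x*exp(-3*x)

Characteristic equation r² + 6r + 9 = 0 has discriminant (6)² - 4·(9) = 0, so r = -3 is a repeated root.
Hence w_h = (C1 + C2*x)*exp(-3*x).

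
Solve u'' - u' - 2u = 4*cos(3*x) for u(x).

u = -22*cos(3*x)/65 - 6*sin(3*x)/65 + C1*exp(-x) + C2*exp(2*x)

Characteristic equation r² - r - 2 = 0 factors as (r + 1)(r - 2) = 0, so r = -1, 2.
Hence u_h = C1*exp(-x) + C2*exp(2*x).
Try u_p = A*cos(3*x) + B*sin(3*x). Substituting and equating the coefficients of cos(3x) and sin(3x) gives A = -22/65, B = -6/65, so u_p = -22*cos(3*x)/65 - 6*sin(3*x)/65.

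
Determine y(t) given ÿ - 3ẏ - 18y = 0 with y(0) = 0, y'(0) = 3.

y = -exp(-3*t)/3 + exp(6*t)/3

Characteristic equation r² - 3r - 18 = 0 factors as (r - 6)(r + 3) = 0, so r = 6, -3.
Hence y_h = C1*exp(6*t) + C2*exp(-3*t).
Apply the initial conditions: y(0) = C1 + C2 = 0 and y'(0) = -3*C2 + 6*C1 = 3. Solving gives C1 = 1/3, C2 = -1/3.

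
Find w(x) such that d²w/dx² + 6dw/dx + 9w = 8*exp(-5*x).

w = 2*exp(-5*x) + C1*exp(-3*x) + C2*x*exp(-3*x)

Characteristic equation r² + 6r + 9 = 0 has discriminant (6)² - 4·(9) = 0, so r = -3 is a repeated root.
Hence w_h = (C1 + C2*x)*exp(-3*x).
Try w_p = A*exp(-5*x). Substituting into the equation and dividing by exp(-5*x) gives A = 2, so w_p = 2*exp(-5*x).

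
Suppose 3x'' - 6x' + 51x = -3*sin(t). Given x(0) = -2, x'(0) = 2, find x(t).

x = -4*sin(t)/65 - cos(t)/130 - 259*cos(4*t)*exp(t)/130 + 527*exp(t)*sin(4*t)/520

Divide through by 3: x'' - 2x' + 17x = -sin(t).
Characteristic equation r² - 2r + 17 = 0 has discriminant (-2)² - 4·(17) = -64 < 0, so r = 1 ± 4i.
Hence x_h = C1*cos(4*t)*exp(t) + C2*exp(t)*sin(4*t).
Try x_p = A*cos(t) + B*sin(t). Substituting and equating the coefficients of cos(t) and sin(t) gives A = -1/130, B = -4/65, so x_p = -4*sin(t)/65 - cos(t)/130.
General solution: x = -4*sin(t)/65 - cos(t)/130 + C1*cos(4*t)*exp(t) + C2*exp(t)*sin(4*t).
Apply the initial conditions: x(0) = -1/130 + C1 = -2 and x'(0) = -4/65 + C1 + 4*C2 = 2. Solving gives C1 = -259/130, C2 = 527/520.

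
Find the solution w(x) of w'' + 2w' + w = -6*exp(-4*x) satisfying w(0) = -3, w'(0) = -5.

Characteristic equation r² + 2r + 1 = 0 has discriminant (2)² - 4·(1) = 0, so r = -1 is a repeated root.
Hence w_h = (C1 + C2*x)*exp(-x).
Try w_p = A*exp(-4*x). Substituting into the equation and dividing by exp(-4*x) gives A = -2/3, so w_p = -2*exp(-4*x)/3.
General solution: w = -2*exp(-4*x)/3 + C1*exp(-x) + C2*x*exp(-x).
Apply the initial conditions: w(0) = -2/3 + C1 = -3 and w'(0) = 8/3 + C2 - C1 = -5. Solving gives C1 = -7/3, C2 = -10.

w = -7*exp(-x)/3 - 2*exp(-4*x)/3 - 10*x*exp(-x)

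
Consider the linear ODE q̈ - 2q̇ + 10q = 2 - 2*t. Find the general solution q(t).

Characteristic equation r² - 2r + 10 = 0 has discriminant (-2)² - 4·(10) = -36 < 0, so r = 1 ± 3i.
Hence q_h = C1*cos(3*t)*exp(t) + C2*exp(t)*sin(3*t).
For the particular solution try q_p = A0 + A1*t. Substituting and matching coefficients of each power of t gives A0 = 4/25, A1 = -1/5, so q_p = 4/25 - t/5.

q = 4/25 - t/5 + C1*cos(3*t)*exp(t) + C2*exp(t)*sin(3*t)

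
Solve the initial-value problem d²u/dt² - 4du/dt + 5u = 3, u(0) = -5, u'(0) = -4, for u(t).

u = 3/5 - 28*cos(t)*exp(2*t)/5 + 36*exp(2*t)*sin(t)/5

Characteristic equation r² - 4r + 5 = 0 has discriminant (-4)² - 4·(5) = -4 < 0, so r = 2 ± i.
Hence u_h = C1*cos(t)*exp(2*t) + C2*exp(2*t)*sin(t).
For the particular solution try u_p = A0. Substituting and matching coefficients of each power of t gives A0 = 3/5, so u_p = 3/5.
General solution: u = 3/5 + C1*cos(t)*exp(2*t) + C2*exp(2*t)*sin(t).
Apply the initial conditions: u(0) = 3/5 + C1 = -5 and u'(0) = C2 + 2*C1 = -4. Solving gives C1 = -28/5, C2 = 36/5.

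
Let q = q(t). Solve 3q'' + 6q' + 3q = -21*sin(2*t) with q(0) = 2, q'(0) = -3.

q = 21*sin(2*t)/25 + 22*exp(-t)/25 + 28*cos(2*t)/25 - 19*t*exp(-t)/5

Divide through by 3: q'' + 2q' + q = -7*sin(2*t).
Characteristic equation r² + 2r + 1 = 0 has discriminant (2)² - 4·(1) = 0, so r = -1 is a repeated root.
Hence q_h = (C1 + C2*t)*exp(-t).
Try q_p = A*cos(2*t) + B*sin(2*t). Substituting and equating the coefficients of cos(2t) and sin(2t) gives A = 28/25, B = 21/25, so q_p = 21*sin(2*t)/25 + 28*cos(2*t)/25.
General solution: q = 21*sin(2*t)/25 + 28*cos(2*t)/25 + C1*exp(-t) + C2*t*exp(-t).
Apply the initial conditions: q(0) = 28/25 + C1 = 2 and q'(0) = 42/25 + C2 - C1 = -3. Solving gives C1 = 22/25, C2 = -19/5.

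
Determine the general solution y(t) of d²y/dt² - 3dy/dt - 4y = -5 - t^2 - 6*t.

y = 17/32 + t**2/4 + 9*t/8 + C1*exp(4*t) + C2*exp(-t)

Characteristic equation r² - 3r - 4 = 0 factors as (r - 4)(r + 1) = 0, so r = 4, -1.
Hence y_h = C1*exp(4*t) + C2*exp(-t).
For the particular solution try y_p = A0 + A1*t + A2*t^2. Substituting and matching coefficients of each power of t gives A0 = 17/32, A1 = 9/8, A2 = 1/4, so y_p = 17/32 + t^2/4 + 9*t/8.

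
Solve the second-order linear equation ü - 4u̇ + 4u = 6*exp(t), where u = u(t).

u = 6*exp(t) + C1*exp(2*t) + C2*t*exp(2*t)

Characteristic equation r² - 4r + 4 = 0 has discriminant (-4)² - 4·(4) = 0, so r = 2 is a repeated root.
Hence u_h = (C1 + C2*t)*exp(2*t).
Try u_p = A*exp(t). Substituting into the equation and dividing by exp(t) gives A = 6, so u_p = 6*exp(t).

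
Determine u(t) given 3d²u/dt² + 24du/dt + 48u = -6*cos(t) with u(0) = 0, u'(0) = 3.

u = -30*cos(t)/289 - 16*sin(t)/289 + 30*exp(-4*t)/289 + 59*t*exp(-4*t)/17

Divide through by 3: u'' + 8u' + 16u = -2*cos(t).
Characteristic equation r² + 8r + 16 = 0 has discriminant (8)² - 4·(16) = 0, so r = -4 is a repeated root.
Hence u_h = (C1 + C2*t)*exp(-4*t).
Try u_p = A*cos(t) + B*sin(t). Substituting and equating the coefficients of cos(t) and sin(t) gives A = -30/289, B = -16/289, so u_p = -30*cos(t)/289 - 16*sin(t)/289.
General solution: u = -30*cos(t)/289 - 16*sin(t)/289 + C1*exp(-4*t) + C2*t*exp(-4*t).
Apply the initial conditions: u(0) = -30/289 + C1 = 0 and u'(0) = -16/289 + C2 - 4*C1 = 3. Solving gives C1 = 30/289, C2 = 59/17.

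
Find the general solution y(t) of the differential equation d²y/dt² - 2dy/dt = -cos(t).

Characteristic equation r² - 2r = 0 factors as (r - 2)r = 0, so r = 2, 0.
Hence y_h = C1*exp(2*t) + C2.
Try y_p = A*cos(t) + B*sin(t). Substituting and equating the coefficients of cos(t) and sin(t) gives A = 1/5, B = 2/5, so y_p = cos(t)/5 + 2*sin(t)/5.

y = C2 + cos(t)/5 + 2*sin(t)/5 + C1*exp(2*t)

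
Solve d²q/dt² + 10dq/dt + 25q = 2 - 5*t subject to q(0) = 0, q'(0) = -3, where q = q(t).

q = 4/25 - 4*exp(-5*t)/25 - t/5 - 18*t*exp(-5*t)/5

Characteristic equation r² + 10r + 25 = 0 has discriminant (10)² - 4·(25) = 0, so r = -5 is a repeated root.
Hence q_h = (C1 + C2*t)*exp(-5*t).
For the particular solution try q_p = A0 + A1*t. Substituting and matching coefficients of each power of t gives A0 = 4/25, A1 = -1/5, so q_p = 4/25 - t/5.
General solution: q = 4/25 - t/5 + C1*exp(-5*t) + C2*t*exp(-5*t).
Apply the initial conditions: q(0) = 4/25 + C1 = 0 and q'(0) = -1/5 + C2 - 5*C1 = -3. Solving gives C1 = -4/25, C2 = -18/5.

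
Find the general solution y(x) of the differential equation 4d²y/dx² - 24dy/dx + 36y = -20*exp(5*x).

Divide through by 4: y'' - 6y' + 9y = -5*exp(5*x).
Characteristic equation r² - 6r + 9 = 0 has discriminant (-6)² - 4·(9) = 0, so r = 3 is a repeated root.
Hence y_h = (C1 + C2*x)*exp(3*x).
Try y_p = A*exp(5*x). Substituting into the equation and dividing by exp(5*x) gives A = -5/4, so y_p = -5*exp(5*x)/4.

y = -5*exp(5*x)/4 + C1*exp(3*x) + C2*x*exp(3*x)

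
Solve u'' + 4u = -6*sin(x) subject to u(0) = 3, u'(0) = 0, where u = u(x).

u = -2*sin(x) + 3*cos(2*x) + sin(2*x)

Characteristic equation r² + 4 = 0 has discriminant (0)² - 4·(4) = -16 < 0, so r = ± 2i.
Hence u_h = C1*cos(2*x) + C2*sin(2*x).
Try u_p = A*cos(x) + B*sin(x). Substituting and equating the coefficients of cos(x) and sin(x) gives A = 0, B = -2, so u_p = -2*sin(x).
General solution: u = -2*sin(x) + C1*cos(2*x) + C2*sin(2*x).
Apply the initial conditions: u(0) = C1 = 3 and u'(0) = -2 + 2*C2 = 0. Solving gives C1 = 3, C2 = 1.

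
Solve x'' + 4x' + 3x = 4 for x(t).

x = 4/3 + C1*exp(-t) + C2*exp(-3*t)

Characteristic equation r² + 4r + 3 = 0 factors as (r + 1)(r + 3) = 0, so r = -1, -3.
Hence x_h = C1*exp(-t) + C2*exp(-3*t).
For the particular solution try x_p = A0. Substituting and matching coefficients of each power of t gives A0 = 4/3, so x_p = 4/3.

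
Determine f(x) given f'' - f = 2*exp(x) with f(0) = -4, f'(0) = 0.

f = -5*exp(x)/2 - 3*exp(-x)/2 + x*exp(x)

Characteristic equation r² - 1 = 0 factors as (r - 1)(r + 1) = 0, so r = 1, -1.
Hence f_h = C1*exp(x) + C2*exp(-x).
Since exp(x) solves the homogeneous equation (r = 1 is a root of multiplicity 1), multiply the trial by x. Try f_p = A*x*exp(x). Substituting into the equation and dividing by exp(x) gives A = 1, so f_p = x*exp(x).
General solution: f = C1*exp(x) + C2*exp(-x) + x*exp(x).
Apply the initial conditions: f(0) = C1 + C2 = -4 and f'(0) = 1 + C1 - C2 = 0. Solving gives C1 = -5/2, C2 = -3/2.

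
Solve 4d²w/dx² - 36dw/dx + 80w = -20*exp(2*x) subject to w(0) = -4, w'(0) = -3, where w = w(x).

Divide through by 4: w'' - 9w' + 20w = -5*exp(2*x).
Characteristic equation r² - 9r + 20 = 0 factors as (r - 4)(r - 5) = 0, so r = 4, 5.
Hence w_h = C1*exp(4*x) + C2*exp(5*x).
Try w_p = A*exp(2*x). Substituting into the equation and dividing by exp(2*x) gives A = -5/6, so w_p = -5*exp(2*x)/6.
General solution: w = -5*exp(2*x)/6 + C1*exp(4*x) + C2*exp(5*x).
Apply the initial conditions: w(0) = -5/6 + C1 + C2 = -4 and w'(0) = -5/3 + 4*C1 + 5*C2 = -3. Solving gives C1 = -29/2, C2 = 34/3.

w = -29*exp(4*x)/2 - 5*exp(2*x)/6 + 34*exp(5*x)/3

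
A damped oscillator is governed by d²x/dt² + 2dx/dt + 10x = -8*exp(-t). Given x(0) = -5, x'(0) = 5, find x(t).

x = -8*exp(-t)/9 - 37*cos(3*t)*exp(-t)/9

Characteristic equation r² + 2r + 10 = 0 has discriminant (2)² - 4·(10) = -36 < 0, so r = -1 ± 3i.
Hence x_h = C1*cos(3*t)*exp(-t) + C2*exp(-t)*sin(3*t).
Try x_p = A*exp(-t). Substituting into the equation and dividing by exp(-t) gives A = -8/9, so x_p = -8*exp(-t)/9.
General solution: x = -8*exp(-t)/9 + C1*cos(3*t)*exp(-t) + C2*exp(-t)*sin(3*t).
Apply the initial conditions: x(0) = -8/9 + C1 = -5 and x'(0) = 8/9 - C1 + 3*C2 = 5. Solving gives C1 = -37/9, C2 = 0.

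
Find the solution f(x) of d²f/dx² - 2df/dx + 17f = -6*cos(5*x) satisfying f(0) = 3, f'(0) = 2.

f = 12*cos(5*x)/41 + 15*sin(5*x)/41 - 26*exp(x)*sin(4*x)/41 + 111*cos(4*x)*exp(x)/41

Characteristic equation r² - 2r + 17 = 0 has discriminant (-2)² - 4·(17) = -64 < 0, so r = 1 ± 4i.
Hence f_h = C1*cos(4*x)*exp(x) + C2*exp(x)*sin(4*x).
Try f_p = A*cos(5*x) + B*sin(5*x). Substituting and equating the coefficients of cos(5x) and sin(5x) gives A = 12/41, B = 15/41, so f_p = 12*cos(5*x)/41 + 15*sin(5*x)/41.
General solution: f = 12*cos(5*x)/41 + 15*sin(5*x)/41 + C1*cos(4*x)*exp(x) + C2*exp(x)*sin(4*x).
Apply the initial conditions: f(0) = 12/41 + C1 = 3 and f'(0) = 75/41 + C1 + 4*C2 = 2. Solving gives C1 = 111/41, C2 = -26/41.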